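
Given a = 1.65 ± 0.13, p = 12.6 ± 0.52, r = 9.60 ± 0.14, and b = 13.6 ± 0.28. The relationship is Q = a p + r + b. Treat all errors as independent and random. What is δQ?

1.88

Let w = a·p = 20.8. δw/w = √((1·δa/a)² + (1·δp/p)²) = √(0.00621 + 0.00170) = 0.0889, so δw = 1.85.
Q = w + r + b: δQ = √(δw² + δr² + δb²) = √(3.42 + 0.0196 + 0.0784) = 1.88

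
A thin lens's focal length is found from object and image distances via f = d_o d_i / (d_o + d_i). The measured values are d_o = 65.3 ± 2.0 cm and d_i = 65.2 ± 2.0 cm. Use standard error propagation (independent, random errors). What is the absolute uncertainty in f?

∂f/∂d_o = (d_i/(d_o+d_i))² = 0.250;  ∂f/∂d_i = (d_o/(d_o+d_i))² = 0.250
δf = √((∂f/∂d_o · δd_o)² + (∂f/∂d_i · δd_i)²) = √(0.249 + 0.251) = 0.707 cm

0.707 cm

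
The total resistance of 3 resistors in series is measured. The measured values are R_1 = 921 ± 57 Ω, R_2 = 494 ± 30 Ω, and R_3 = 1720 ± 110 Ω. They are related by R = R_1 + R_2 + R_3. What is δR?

Each term contributes (cᵢ δxᵢ)² to (δR)²:
  (δR_1)² = 3250;  (δR_2)² = 900;  (δR_3)² = 12100
δR = √(16200) = 127 Ω

127 Ω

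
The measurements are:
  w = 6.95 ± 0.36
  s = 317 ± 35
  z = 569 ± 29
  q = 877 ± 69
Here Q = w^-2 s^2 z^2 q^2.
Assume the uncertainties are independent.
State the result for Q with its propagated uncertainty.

Q is a product of powers, so relative uncertainties combine in quadrature:
  (-2·δw/w)² = (-2×0.0518)² = 0.0107;  (2·δs/s)² = (2×0.110)² = 0.0488;  (2·δz/z)² = (2×0.0510)² = 0.0104;  (2·δq/q)² = (2×0.0787)² = 0.0248
δQ/Q = √(0.0946) = 0.308
Q = 5.18e+14, so δQ = 0.308 × 5.18e+14 = 1.59e+14.

(5.18 ± 1.59) × 10^14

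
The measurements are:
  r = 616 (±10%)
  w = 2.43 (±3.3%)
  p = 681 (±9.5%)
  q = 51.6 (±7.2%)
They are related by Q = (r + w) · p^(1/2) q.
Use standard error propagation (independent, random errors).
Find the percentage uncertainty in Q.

Let u = r + w = 618. δu = √(δr² + δw²) = √(3790 + 0.00643) = 61.6, so δu/u = 0.0996.
Q is then a monomial in u, p, q:
δQ/Q = √((δu/u)² + (½·δp/p)² + (1·δq/q)²) = √(0.00992 + 0.00226 + 0.00518) = 0.132

13.2%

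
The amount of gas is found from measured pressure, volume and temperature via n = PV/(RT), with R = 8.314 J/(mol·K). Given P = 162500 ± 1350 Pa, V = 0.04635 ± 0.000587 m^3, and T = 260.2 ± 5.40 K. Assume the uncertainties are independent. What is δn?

0.0895 mol

Products/powers → add relative errors in quadrature, weighted by exponent:
  (1·δP/P)² = (1×0.00831)² = 6.9e-05;  (1·δV/V)² = (1×0.0127)² = 0.000160;  (-1·δT/T)² = (-1×0.0208)² = 0.000431
δn/n = √(0.000660) = 0.0257
n = 3.482 mol, so δn = 0.0257 × 3.482 = 0.0895 mol.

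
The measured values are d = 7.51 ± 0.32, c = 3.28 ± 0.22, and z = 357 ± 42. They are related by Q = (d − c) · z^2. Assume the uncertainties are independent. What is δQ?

1.36e+05

Let u = d − c = 4.23. δu = √(δd² + δc²) = √(0.102 + 0.0484) = 0.388, so δu/u = 0.0918.
Q is then a monomial in u, z:
δQ/Q = √((δu/u)² + (2·δz/z)²) = √(0.00843 + 0.0554) = 0.253
Q = 5.39e+05, so δQ = 0.253 × 5.39e+05 = 1.36e+05.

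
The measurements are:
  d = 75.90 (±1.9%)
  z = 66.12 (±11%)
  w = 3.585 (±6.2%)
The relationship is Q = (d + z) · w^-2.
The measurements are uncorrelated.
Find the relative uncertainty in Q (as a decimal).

Let u = d + z = 142.0. δu = √(δd² + δz²) = √(2.08 + 52.9) = 7.41, so δu/u = 0.0522.
Q is then a monomial in u, w:
δQ/Q = √((δu/u)² + (-2·δw/w)²) = √(0.00273 + 0.0154) = 0.135

0.135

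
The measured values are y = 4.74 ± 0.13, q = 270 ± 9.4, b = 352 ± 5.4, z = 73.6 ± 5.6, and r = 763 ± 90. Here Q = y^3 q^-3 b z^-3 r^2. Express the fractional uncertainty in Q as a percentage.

35.5%

Each factor contributes (exponent × relative error)² to (δQ/Q)²:
  (3·δy/y)² = (3×0.0274)² = 0.00677;  (-3·δq/q)² = (-3×0.0348)² = 0.0109;  (1·δb/b)² = (1×0.0153)² = 0.000235;  (-3·δz/z)² = (-3×0.0761)² = 0.0521;  (2·δr/r)² = (2×0.118)² = 0.0557
δQ/Q = √(0.126) = 0.355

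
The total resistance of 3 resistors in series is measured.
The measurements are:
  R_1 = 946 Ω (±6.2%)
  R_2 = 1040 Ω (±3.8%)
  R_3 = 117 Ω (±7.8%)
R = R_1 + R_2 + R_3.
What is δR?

71.3 Ω

For a sum/difference, combine absolute errors in quadrature:
  (δR_1)² = 3440;  (δR_2)² = 1560;  (δR_3)² = 83.3
δR = √(5090) = 71.3 Ω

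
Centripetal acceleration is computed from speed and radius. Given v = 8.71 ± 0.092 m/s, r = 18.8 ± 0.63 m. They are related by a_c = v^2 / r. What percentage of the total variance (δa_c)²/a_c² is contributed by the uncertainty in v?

28.4%

(δa_c/a_c)² = (2·δv/v)² + (-1·δr/r)²
  v term: (2×0.0106)² = 0.000446
  r term: (-1×0.0335)² = 0.00112
Total = 0.00157. Share from v = 0.000446/0.00157 = 0.284.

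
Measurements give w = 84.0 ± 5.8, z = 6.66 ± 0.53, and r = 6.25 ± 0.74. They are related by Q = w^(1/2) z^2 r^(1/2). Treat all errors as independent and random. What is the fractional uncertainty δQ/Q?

0.173

Since Q is a product/quotient, work with relative uncertainties:
  (½·δw/w)² = (0.5×0.0690)² = 0.00119;  (2·δz/z)² = (2×0.0796)² = 0.0253;  (½·δr/r)² = (0.5×0.118)² = 0.00350
δQ/Q = √(0.0300) = 0.173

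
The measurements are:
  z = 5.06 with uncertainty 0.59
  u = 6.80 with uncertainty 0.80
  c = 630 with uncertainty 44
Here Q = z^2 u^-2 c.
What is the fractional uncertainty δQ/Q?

0.339

Relative error in a monomial: (δQ/Q)² = Σ (nᵢ · δxᵢ/xᵢ)².
  (2·δz/z)² = (2×0.117)² = 0.0544;  (-2·δu/u)² = (-2×0.118)² = 0.0554;  (1·δc/c)² = (1×0.0698)² = 0.00488
δQ/Q = √(0.115) = 0.339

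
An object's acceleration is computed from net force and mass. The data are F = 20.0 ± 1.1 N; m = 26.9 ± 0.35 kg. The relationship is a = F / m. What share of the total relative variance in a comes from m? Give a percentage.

5.30%

(δa/a)² = (1·δF/F)² + (-1·δm/m)²
  F term: (1×0.0550)² = 0.00303
  m term: (-1×0.0130)² = 0.000169
Total = 0.00319. Share from m = 0.000169/0.00319 = 0.0530.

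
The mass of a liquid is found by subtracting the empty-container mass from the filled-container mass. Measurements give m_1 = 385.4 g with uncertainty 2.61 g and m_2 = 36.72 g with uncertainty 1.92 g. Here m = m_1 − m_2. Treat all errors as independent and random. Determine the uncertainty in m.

Each term contributes (cᵢ δxᵢ)² to (δm)²:
  (δm_1)² = 6.81;  (δm_2)² = 3.69
δm = √(10.5) = 3.24 g

3.24 g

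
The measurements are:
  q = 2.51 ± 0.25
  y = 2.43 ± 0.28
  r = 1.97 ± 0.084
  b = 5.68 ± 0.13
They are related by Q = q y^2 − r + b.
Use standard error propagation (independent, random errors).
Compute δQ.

3.72

Let p = q·y^2 = 14.8. δp/p = √((1·δq/q)² + (2·δy/y)²) = √(0.00992 + 0.0531) = 0.251, so δp = 3.72.
Q = p − r + b: δQ = √(δp² + δr² + δb²) = √(13.8 + 0.00706 + 0.0169) = 3.72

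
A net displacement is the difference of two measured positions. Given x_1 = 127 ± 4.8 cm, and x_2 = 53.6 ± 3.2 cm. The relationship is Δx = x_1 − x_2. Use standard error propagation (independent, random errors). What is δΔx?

5.77 cm

Δx is a linear combination, so absolute uncertainties add in quadrature:
  (δx_1)² = 23.0;  (δx_2)² = 10.2
δΔx = √(33.3) = 5.77 cm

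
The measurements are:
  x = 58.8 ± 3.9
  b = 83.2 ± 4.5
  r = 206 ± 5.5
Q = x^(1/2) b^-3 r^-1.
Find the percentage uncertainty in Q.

Each factor contributes (exponent × relative error)² to (δQ/Q)²:
  (½·δx/x)² = (0.5×0.0663)² = 0.00110;  (-3·δb/b)² = (-3×0.0541)² = 0.0263;  (-1·δr/r)² = (-1×0.0267)² = 0.000713
δQ/Q = √(0.0281) = 0.168

16.8%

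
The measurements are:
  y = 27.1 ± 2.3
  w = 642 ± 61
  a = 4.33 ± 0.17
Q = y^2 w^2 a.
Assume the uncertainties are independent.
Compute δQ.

Each factor contributes (exponent × relative error)² to (δQ/Q)²:
  (2·δy/y)² = (2×0.0849)² = 0.0288;  (2·δw/w)² = (2×0.0950)² = 0.0361;  (1·δa/a)² = (1×0.0393)² = 0.00154
δQ/Q = √(0.0665) = 0.258
Q = 1.31e+09, so δQ = 0.258 × 1.31e+09 = 3.38e+08.

3.38e+08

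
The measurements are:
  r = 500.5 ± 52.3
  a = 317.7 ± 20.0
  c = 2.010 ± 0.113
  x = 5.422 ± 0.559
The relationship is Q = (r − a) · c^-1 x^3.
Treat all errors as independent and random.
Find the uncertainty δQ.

Let u = r − a = 182.8. δu = √(δr² + δa²) = √(2740 + 400) = 56.0, so δu/u = 0.306.
Q is then a monomial in u, c, x:
δQ/Q = √((δu/u)² + (-1·δc/c)² + (3·δx/x)²) = √(0.0938 + 0.00316 + 0.0957) = 0.439
Q = 14500, so δQ = 0.439 × 14500 = 6360.

6360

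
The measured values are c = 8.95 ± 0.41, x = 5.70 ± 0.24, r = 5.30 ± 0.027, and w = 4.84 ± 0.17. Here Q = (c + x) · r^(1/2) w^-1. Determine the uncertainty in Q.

Let u = c + x = 14.6. δu = √(δc² + δx²) = √(0.168 + 0.0576) = 0.475, so δu/u = 0.0324.
Q is then a monomial in u, r, w:
δQ/Q = √((δu/u)² + (½·δr/r)² + (-1·δw/w)²) = √(0.00105 + 6.49e-06 + 0.00123) = 0.0479
Q = 6.97, so δQ = 0.0479 × 6.97 = 0.334.

0.334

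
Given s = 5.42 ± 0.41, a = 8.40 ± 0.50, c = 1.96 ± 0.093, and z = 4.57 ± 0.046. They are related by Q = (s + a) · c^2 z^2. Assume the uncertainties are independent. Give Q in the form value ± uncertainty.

1110 ± 119

Let u = s + a = 13.8. δu = √(δs² + δa²) = √(0.168 + 0.250) = 0.647, so δu/u = 0.0468.
Q is then a monomial in u, c, z:
δQ/Q = √((δu/u)² + (2·δc/c)² + (2·δz/z)²) = √(0.00219 + 0.00901 + 0.000405) = 0.108
Q = 1110, so δQ = 0.108 × 1110 = 119.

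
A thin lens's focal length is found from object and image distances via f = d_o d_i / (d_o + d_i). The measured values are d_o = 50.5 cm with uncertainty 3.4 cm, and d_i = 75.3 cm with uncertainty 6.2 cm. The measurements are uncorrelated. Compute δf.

∂f/∂d_o = (d_i/(d_o+d_i))² = 0.358;  ∂f/∂d_i = (d_o/(d_o+d_i))² = 0.161
δf = √((∂f/∂d_o · δd_o)² + (∂f/∂d_i · δd_i)²) = √(1.48 + 0.998) = 1.58 cm

1.58 cm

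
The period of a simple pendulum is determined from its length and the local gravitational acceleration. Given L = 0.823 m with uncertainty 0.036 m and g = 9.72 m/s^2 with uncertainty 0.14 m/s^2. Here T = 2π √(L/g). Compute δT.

T is a product of powers, so relative uncertainties combine in quadrature:
  (½·δL/L)² = (0.5×0.0437)² = 0.000478;  (−½·δg/g)² = (-0.5×0.0144)² = 5.19e-05
δT/T = √(0.000530) = 0.0230
T = 1.83 s, so δT = 0.0230 × 1.83 = 0.0421 s.

0.0421 s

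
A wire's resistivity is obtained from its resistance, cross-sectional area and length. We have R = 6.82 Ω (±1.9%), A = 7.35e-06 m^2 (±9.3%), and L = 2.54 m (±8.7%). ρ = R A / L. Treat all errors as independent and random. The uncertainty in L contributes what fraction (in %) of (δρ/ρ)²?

(δρ/ρ)² = (1·δR/R)² + (1·δA/A)² + (-1·δL/L)²
  R term: (1×0.0190)² = 0.000361
  A term: (1×0.0930)² = 0.00865
  L term: (-1×0.0870)² = 0.00757
Total = 0.0166. Share from L = 0.00757/0.0166 = 0.457.

45.7%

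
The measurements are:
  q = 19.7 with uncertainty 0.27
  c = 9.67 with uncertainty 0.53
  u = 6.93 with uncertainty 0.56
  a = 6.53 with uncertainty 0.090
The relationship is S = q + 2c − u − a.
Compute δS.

1.23

For a sum/difference, combine absolute errors in quadrature:
  (δq)² = 0.0729;  (2·δc)² = 1.12;  (δu)² = 0.314;  (δa)² = 0.00810
δS = √(1.52) = 1.23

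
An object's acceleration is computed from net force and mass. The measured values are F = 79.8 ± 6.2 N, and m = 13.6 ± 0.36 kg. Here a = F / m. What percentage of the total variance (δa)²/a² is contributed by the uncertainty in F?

89.6%

(δa/a)² = (1·δF/F)² + (-1·δm/m)²
  F term: (1×0.0777)² = 0.00604
  m term: (-1×0.0265)² = 0.000701
Total = 0.00674. Share from F = 0.00604/0.00674 = 0.896.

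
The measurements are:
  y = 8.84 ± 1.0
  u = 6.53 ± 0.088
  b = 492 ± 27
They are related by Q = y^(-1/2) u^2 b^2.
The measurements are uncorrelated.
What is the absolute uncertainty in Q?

4.39e+05

Relative error in a monomial: (δQ/Q)² = Σ (nᵢ · δxᵢ/xᵢ)².
  (−½·δy/y)² = (-0.5×0.113)² = 0.00320;  (2·δu/u)² = (2×0.0135)² = 0.000726;  (2·δb/b)² = (2×0.0549)² = 0.0120
δQ/Q = √(0.0160) = 0.126
Q = 3.47e+06, so δQ = 0.126 × 3.47e+06 = 4.39e+05.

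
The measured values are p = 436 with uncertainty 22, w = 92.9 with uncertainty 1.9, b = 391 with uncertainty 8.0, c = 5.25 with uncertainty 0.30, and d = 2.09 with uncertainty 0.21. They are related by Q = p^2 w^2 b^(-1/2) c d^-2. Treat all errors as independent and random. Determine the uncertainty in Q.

2.35e+07

For a monomial Q ∝ p^2, w^2, b^(-1/2), c, d^-2, fractional errors add in quadrature:
  (2·δp/p)² = (2×0.0505)² = 0.0102;  (2·δw/w)² = (2×0.0205)² = 0.00167;  (−½·δb/b)² = (-0.5×0.0205)² = 0.000105;  (1·δc/c)² = (1×0.0571)² = 0.00327;  (-2·δd/d)² = (-2×0.100)² = 0.0404
δQ/Q = √(0.0556) = 0.236
Q = 9.97e+07, so δQ = 0.236 × 9.97e+07 = 2.35e+07.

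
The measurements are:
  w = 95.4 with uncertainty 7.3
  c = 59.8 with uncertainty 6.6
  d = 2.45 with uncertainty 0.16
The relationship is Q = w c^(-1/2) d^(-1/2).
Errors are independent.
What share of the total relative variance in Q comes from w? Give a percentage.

(δQ/Q)² = (1·δw/w)² + (−½·δc/c)² + (−½·δd/d)²
  w term: (1×0.0765)² = 0.00586
  c term: (-0.5×0.110)² = 0.00305
  d term: (-0.5×0.0653)² = 0.00107
Total = 0.00997. Share from w = 0.00586/0.00997 = 0.587.

58.7%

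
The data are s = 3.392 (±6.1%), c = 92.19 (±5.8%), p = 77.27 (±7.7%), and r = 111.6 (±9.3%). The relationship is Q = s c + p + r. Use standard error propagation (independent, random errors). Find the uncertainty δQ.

28.9

Let w = s·c = 312.7. δw/w = √((1·δs/s)² + (1·δc/c)²) = √(0.00372 + 0.00336) = 0.0842, so δw = 26.3.
Q = w + p + r: δQ = √(δw² + δp² + δr²) = √(693 + 35.4 + 108) = 28.9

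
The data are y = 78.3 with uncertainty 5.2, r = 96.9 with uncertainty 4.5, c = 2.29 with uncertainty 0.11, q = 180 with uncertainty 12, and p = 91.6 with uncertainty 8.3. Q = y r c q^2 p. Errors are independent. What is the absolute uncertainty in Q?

For a monomial Q ∝ y, r, c, q^2, p, fractional errors add in quadrature:
  (1·δy/y)² = (1×0.0664)² = 0.00441;  (1·δr/r)² = (1×0.0464)² = 0.00216;  (1·δc/c)² = (1×0.0480)² = 0.00231;  (2·δq/q)² = (2×0.0667)² = 0.0178;  (1·δp/p)² = (1×0.0906)² = 0.00821
δQ/Q = √(0.0349) = 0.187
Q = 5.16e+10, so δQ = 0.187 × 5.16e+10 = 9.63e+09.

9.63e+09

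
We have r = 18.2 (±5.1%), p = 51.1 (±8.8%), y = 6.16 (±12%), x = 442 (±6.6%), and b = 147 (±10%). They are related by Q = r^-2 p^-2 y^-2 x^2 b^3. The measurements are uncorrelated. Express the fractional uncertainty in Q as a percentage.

Q is a product of powers, so relative uncertainties combine in quadrature:
  (-2·δr/r)² = (-2×0.0510)² = 0.0104;  (-2·δp/p)² = (-2×0.0880)² = 0.0310;  (-2·δy/y)² = (-2×0.120)² = 0.0576;  (2·δx/x)² = (2×0.0660)² = 0.0174;  (3·δb/b)² = (3×0.100)² = 0.0900
δQ/Q = √(0.206) = 0.454

45.4%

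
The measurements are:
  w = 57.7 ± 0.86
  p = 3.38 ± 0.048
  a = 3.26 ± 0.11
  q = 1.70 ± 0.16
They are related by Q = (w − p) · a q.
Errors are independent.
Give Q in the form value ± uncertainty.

301 ± 30.5

Let u = w − p = 54.3. δu = √(δw² + δp²) = √(0.740 + 0.00230) = 0.861, so δu/u = 0.0159.
Q is then a monomial in u, a, q:
δQ/Q = √((δu/u)² + (1·δa/a)² + (1·δq/q)²) = √(0.000251 + 0.00114 + 0.00886) = 0.101
Q = 301, so δQ = 0.101 × 301 = 30.5.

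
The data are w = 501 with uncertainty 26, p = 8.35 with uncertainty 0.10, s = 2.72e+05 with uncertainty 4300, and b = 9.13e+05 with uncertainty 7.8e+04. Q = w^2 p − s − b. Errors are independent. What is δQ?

2.32e+05

Let h = w^2·p = 2.1e+06. δh/h = √((2·δw/w)² + (1·δp/p)²) = √(0.0108 + 0.000143) = 0.104, so δh = 2.19e+05.
Q = h − s − b: δQ = √(δh² + δs² + δb²) = √(4.8e+10 + 1.85e+07 + 6.08e+09) = 2.32e+05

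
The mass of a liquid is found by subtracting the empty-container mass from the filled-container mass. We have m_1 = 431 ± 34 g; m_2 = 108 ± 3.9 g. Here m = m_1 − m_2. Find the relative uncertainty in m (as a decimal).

m is a linear combination, so absolute uncertainties add in quadrature:
  (δm_1)² = 1160;  (δm_2)² = 15.2
δm = √(1170) = 34.2 g
m = 323 g, so δm/m = 34.2/323 = 0.106.

0.106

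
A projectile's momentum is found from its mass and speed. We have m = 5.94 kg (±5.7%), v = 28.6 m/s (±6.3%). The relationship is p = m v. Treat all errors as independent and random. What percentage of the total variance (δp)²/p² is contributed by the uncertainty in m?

45.0%

(δp/p)² = (1·δm/m)² + (1·δv/v)²
  m term: (1×0.0570)² = 0.00325
  v term: (1×0.0630)² = 0.00397
Total = 0.00722. Share from m = 0.00325/0.00722 = 0.450.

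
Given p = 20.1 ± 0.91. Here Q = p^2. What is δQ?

Q ∝ p^2, so δQ/Q = |2| · δp/p = 2 × 0.0453 = 0.0905.
Q = 404, so δQ = 0.0905 × 404 = 36.6.

36.6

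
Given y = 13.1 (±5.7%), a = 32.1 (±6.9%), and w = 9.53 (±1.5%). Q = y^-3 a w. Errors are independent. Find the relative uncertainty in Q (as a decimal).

0.185

Q is a product of powers, so relative uncertainties combine in quadrature:
  (-3·δy/y)² = (-3×0.0570)² = 0.0292;  (1·δa/a)² = (1×0.0690)² = 0.00476;  (1·δw/w)² = (1×0.0150)² = 0.000225
δQ/Q = √(0.0342) = 0.185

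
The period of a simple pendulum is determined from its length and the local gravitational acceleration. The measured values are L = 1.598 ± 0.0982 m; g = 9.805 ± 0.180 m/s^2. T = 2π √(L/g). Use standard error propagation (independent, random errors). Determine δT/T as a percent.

3.21%

Relative error in a monomial: (δT/T)² = Σ (nᵢ · δxᵢ/xᵢ)².
  (½·δL/L)² = (0.5×0.0615)² = 0.000944;  (−½·δg/g)² = (-0.5×0.0184)² = 8.43e-05
δT/T = √(0.00103) = 0.0321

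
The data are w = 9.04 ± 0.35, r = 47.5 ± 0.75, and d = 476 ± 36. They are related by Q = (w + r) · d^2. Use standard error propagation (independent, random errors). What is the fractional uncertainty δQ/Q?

0.152

Let u = w + r = 56.5. δu = √(δw² + δr²) = √(0.122 + 0.562) = 0.828, so δu/u = 0.0146.
Q is then a monomial in u, d:
δQ/Q = √((δu/u)² + (2·δd/d)²) = √(0.000214 + 0.0229) = 0.152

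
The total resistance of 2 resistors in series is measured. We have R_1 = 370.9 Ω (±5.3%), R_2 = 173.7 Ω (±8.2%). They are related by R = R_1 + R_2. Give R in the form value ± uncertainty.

544.6 ± 24.3 Ω

Each term contributes (cᵢ δxᵢ)² to (δR)²:
  (δR_1)² = 386;  (δR_2)² = 203
δR = √(589) = 24.3 Ω
R = 544.6 Ω.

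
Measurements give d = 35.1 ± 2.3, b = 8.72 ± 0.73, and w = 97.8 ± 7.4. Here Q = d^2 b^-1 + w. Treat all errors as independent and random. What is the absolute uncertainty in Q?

23.2

Let p = d^2·b^-1 = 141. δp/p = √((2·δd/d)² + (-1·δb/b)²) = √(0.0172 + 0.00701) = 0.156, so δp = 22.0.
Q = p + w: δQ = √(δp² + δw²) = √(483 + 54.8) = 23.2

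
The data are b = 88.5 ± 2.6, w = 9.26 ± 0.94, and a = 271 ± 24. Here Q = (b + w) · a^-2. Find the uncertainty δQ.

0.000239

Let u = b + w = 97.8. δu = √(δb² + δw²) = √(6.76 + 0.884) = 2.76, so δu/u = 0.0283.
Q is then a monomial in u, a:
δQ/Q = √((δu/u)² + (-2·δa/a)²) = √(0.000800 + 0.0314) = 0.179
Q = 0.00133, so δQ = 0.179 × 0.00133 = 0.000239.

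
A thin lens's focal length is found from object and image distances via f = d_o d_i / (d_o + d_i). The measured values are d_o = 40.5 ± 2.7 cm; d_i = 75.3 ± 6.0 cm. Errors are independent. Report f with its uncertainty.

26.3 ± 1.36 cm

∂f/∂d_o = (d_i/(d_o+d_i))² = 0.423;  ∂f/∂d_i = (d_o/(d_o+d_i))² = 0.122
δf = √((∂f/∂d_o · δd_o)² + (∂f/∂d_i · δd_i)²) = √(1.30 + 0.539) = 1.36 cm
f = 26.3 cm.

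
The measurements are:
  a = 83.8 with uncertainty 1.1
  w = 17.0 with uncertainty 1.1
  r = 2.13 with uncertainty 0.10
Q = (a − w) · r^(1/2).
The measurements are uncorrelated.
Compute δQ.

Let u = a − w = 66.8. δu = √(δa² + δw²) = √(1.21 + 1.21) = 1.56, so δu/u = 0.0233.
Q is then a monomial in u, r:
δQ/Q = √((δu/u)² + (½·δr/r)²) = √(0.000542 + 0.000551) = 0.0331
Q = 97.5, so δQ = 0.0331 × 97.5 = 3.22.

3.22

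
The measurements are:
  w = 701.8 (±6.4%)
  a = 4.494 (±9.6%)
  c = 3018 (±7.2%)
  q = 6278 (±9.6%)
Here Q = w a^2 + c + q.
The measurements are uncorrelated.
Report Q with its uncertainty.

23470 ± 2940

Let p = w·a^2 = 14170. δp/p = √((1·δw/w)² + (2·δa/a)²) = √(0.00410 + 0.0369) = 0.202, so δp = 2870.
Q = p + c + q: δQ = √(δp² + δc² + δq²) = √(8.23e+06 + 47200 + 3.63e+05) = 2940
Q = 23470.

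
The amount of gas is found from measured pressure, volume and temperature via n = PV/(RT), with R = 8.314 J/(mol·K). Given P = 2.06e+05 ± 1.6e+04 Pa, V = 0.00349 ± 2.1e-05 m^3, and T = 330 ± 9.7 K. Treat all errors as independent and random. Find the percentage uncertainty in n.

Relative error in a monomial: (δn/n)² = Σ (nᵢ · δxᵢ/xᵢ)².
  (1·δP/P)² = (1×0.0777)² = 0.00603;  (1·δV/V)² = (1×0.00602)² = 3.62e-05;  (-1·δT/T)² = (-1×0.0294)² = 0.000864
δn/n = √(0.00693) = 0.0833

8.33%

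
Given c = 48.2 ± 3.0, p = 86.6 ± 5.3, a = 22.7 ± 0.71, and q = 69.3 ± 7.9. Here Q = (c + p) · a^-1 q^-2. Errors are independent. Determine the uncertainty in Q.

0.000290

Let u = c + p = 135. δu = √(δc² + δp²) = √(9.00 + 28.1) = 6.09, so δu/u = 0.0452.
Q is then a monomial in u, a, q:
δQ/Q = √((δu/u)² + (-1·δa/a)² + (-2·δq/q)²) = √(0.00204 + 0.000978 + 0.0520) = 0.235
Q = 0.00124, so δQ = 0.235 × 0.00124 = 0.000290.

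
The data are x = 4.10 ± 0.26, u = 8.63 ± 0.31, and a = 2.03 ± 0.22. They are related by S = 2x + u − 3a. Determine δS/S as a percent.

8.34%

Sums and differences: (δS)² = Σ (cᵢ δxᵢ)².
  (2·δx)² = 0.270;  (δu)² = 0.0961;  (3·δa)² = 0.436
δS = √(0.802) = 0.896
S = 10.7, so δS/S = 0.896/10.7 = 0.0834.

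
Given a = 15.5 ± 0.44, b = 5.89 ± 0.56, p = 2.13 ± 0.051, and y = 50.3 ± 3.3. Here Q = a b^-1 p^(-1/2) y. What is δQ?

Since Q is a product/quotient, work with relative uncertainties:
  (1·δa/a)² = (1×0.0284)² = 0.000806;  (-1·δb/b)² = (-1×0.0951)² = 0.00904;  (−½·δp/p)² = (-0.5×0.0239)² = 0.000143;  (1·δy/y)² = (1×0.0656)² = 0.00430
δQ/Q = √(0.0143) = 0.120
Q = 90.7, so δQ = 0.120 × 90.7 = 10.8.

10.8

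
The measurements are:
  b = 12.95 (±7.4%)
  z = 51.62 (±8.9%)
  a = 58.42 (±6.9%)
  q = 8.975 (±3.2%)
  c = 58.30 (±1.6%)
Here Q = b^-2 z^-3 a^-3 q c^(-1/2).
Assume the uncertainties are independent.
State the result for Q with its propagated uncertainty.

For a monomial Q ∝ b^-2, z^-3, a^-3, q, c^(-1/2), fractional errors add in quadrature:
  (-2·δb/b)² = (-2×0.0740)² = 0.0219;  (-3·δz/z)² = (-3×0.0890)² = 0.0713;  (-3·δa/a)² = (-3×0.0690)² = 0.0428;  (1·δq/q)² = (1×0.0320)² = 0.00102;  (−½·δc/c)² = (-0.5×0.0160)² = 6.4e-05
δQ/Q = √(0.137) = 0.370
Q = 2.556e-13, so δQ = 0.370 × 2.556e-13 = 9.46e-14.

(2.556 ± 0.946) × 10^-13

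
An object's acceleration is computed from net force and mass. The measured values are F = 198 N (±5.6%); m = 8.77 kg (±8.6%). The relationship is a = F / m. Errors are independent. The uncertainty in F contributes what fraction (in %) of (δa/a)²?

(δa/a)² = (1·δF/F)² + (-1·δm/m)²
  F term: (1×0.0560)² = 0.00314
  m term: (-1×0.0860)² = 0.00740
Total = 0.0105. Share from F = 0.00314/0.0105 = 0.298.

29.8%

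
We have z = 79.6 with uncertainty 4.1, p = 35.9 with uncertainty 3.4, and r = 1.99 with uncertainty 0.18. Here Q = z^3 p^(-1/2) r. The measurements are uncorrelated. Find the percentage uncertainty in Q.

Relative error in a monomial: (δQ/Q)² = Σ (nᵢ · δxᵢ/xᵢ)².
  (3·δz/z)² = (3×0.0515)² = 0.0239;  (−½·δp/p)² = (-0.5×0.0947)² = 0.00224;  (1·δr/r)² = (1×0.0905)² = 0.00818
δQ/Q = √(0.0343) = 0.185

18.5%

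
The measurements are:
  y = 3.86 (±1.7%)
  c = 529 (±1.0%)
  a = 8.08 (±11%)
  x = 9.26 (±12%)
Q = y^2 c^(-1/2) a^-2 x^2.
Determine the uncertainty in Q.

Products/powers → add relative errors in quadrature, weighted by exponent:
  (2·δy/y)² = (2×0.0170)² = 0.00116;  (−½·δc/c)² = (-0.5×0.0100)² = 2.5e-05;  (-2·δa/a)² = (-2×0.110)² = 0.0484;  (2·δx/x)² = (2×0.120)² = 0.0576
δQ/Q = √(0.107) = 0.327
Q = 0.851, so δQ = 0.327 × 0.851 = 0.279.

0.279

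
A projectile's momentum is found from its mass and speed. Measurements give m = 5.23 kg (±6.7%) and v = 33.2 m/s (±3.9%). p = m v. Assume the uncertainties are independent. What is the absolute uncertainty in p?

13.5 kg·m/s

p is a product of powers, so relative uncertainties combine in quadrature:
  (1·δm/m)² = (1×0.0670)² = 0.00449;  (1·δv/v)² = (1×0.0390)² = 0.00152
δp/p = √(0.00601) = 0.0775
p = 174 kg·m/s, so δp = 0.0775 × 174 = 13.5 kg·m/s.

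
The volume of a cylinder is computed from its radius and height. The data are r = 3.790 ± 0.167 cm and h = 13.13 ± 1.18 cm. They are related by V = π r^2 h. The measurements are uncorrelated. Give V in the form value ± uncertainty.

592.5 ± 74.6 cm^3

Since V is a product/quotient, work with relative uncertainties:
  (2·δr/r)² = (2×0.0441)² = 0.00777;  (1·δh/h)² = (1×0.0899)² = 0.00808
δV/V = √(0.0158) = 0.126
V = 592.5 cm^3, so δV = 0.126 × 592.5 = 74.6 cm^3.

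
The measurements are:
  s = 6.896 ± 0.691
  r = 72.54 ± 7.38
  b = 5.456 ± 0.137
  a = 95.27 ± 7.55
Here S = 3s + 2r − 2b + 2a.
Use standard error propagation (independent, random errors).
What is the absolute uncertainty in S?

For a sum/difference, combine absolute errors in quadrature:
  (3·δs)² = 4.30;  (2·δr)² = 218;  (2·δb)² = 0.0751;  (2·δa)² = 228
δS = √(450) = 21.2

21.2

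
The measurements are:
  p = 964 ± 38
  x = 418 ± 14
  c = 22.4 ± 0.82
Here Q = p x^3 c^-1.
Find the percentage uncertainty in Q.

11.4%

Relative error in a monomial: (δQ/Q)² = Σ (nᵢ · δxᵢ/xᵢ)².
  (1·δp/p)² = (1×0.0394)² = 0.00155;  (3·δx/x)² = (3×0.0335)² = 0.0101;  (-1·δc/c)² = (-1×0.0366)² = 0.00134
δQ/Q = √(0.0130) = 0.114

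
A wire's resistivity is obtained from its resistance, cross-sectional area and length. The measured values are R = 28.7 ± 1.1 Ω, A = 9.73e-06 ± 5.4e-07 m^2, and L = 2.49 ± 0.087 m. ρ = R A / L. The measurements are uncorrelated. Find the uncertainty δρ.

Products/powers → add relative errors in quadrature, weighted by exponent:
  (1·δR/R)² = (1×0.0383)² = 0.00147;  (1·δA/A)² = (1×0.0555)² = 0.00308;  (-1·δL/L)² = (-1×0.0349)² = 0.00122
δρ/ρ = √(0.00577) = 0.0760
ρ = 0.000112 Ω·m, so δρ = 0.0760 × 0.000112 = 8.52e-06 Ω·m.

8.52e-06 Ω·m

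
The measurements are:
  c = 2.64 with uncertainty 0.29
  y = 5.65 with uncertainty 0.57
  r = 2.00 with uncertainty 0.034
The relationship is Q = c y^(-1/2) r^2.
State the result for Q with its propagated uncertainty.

4.44 ± 0.558

Since Q is a product/quotient, work with relative uncertainties:
  (1·δc/c)² = (1×0.110)² = 0.0121;  (−½·δy/y)² = (-0.5×0.101)² = 0.00254;  (2·δr/r)² = (2×0.0170)² = 0.00116
δQ/Q = √(0.0158) = 0.126
Q = 4.44, so δQ = 0.126 × 4.44 = 0.558.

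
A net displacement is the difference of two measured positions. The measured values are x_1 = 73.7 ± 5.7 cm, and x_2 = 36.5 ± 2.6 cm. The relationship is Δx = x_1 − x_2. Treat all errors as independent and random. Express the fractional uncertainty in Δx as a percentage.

16.8%

Each term contributes (cᵢ δxᵢ)² to (δΔx)²:
  (δx_1)² = 32.5;  (δx_2)² = 6.76
δΔx = √(39.2) = 6.26 cm
Δx = 37.2 cm, so δΔx/Δx = 6.26/37.2 = 0.168.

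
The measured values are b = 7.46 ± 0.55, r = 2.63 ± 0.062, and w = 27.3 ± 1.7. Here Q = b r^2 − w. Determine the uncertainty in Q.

Let p = b·r^2 = 51.6. δp/p = √((1·δb/b)² + (2·δr/r)²) = √(0.00544 + 0.00222) = 0.0875, so δp = 4.52.
Q = p − w: δQ = √(δp² + δw²) = √(20.4 + 2.89) = 4.83

4.83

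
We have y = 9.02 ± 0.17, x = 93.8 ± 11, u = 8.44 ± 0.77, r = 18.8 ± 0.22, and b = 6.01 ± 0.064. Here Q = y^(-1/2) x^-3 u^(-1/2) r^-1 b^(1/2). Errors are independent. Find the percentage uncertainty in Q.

35.5%

Products/powers → add relative errors in quadrature, weighted by exponent:
  (−½·δy/y)² = (-0.5×0.0188)² = 8.88e-05;  (-3·δx/x)² = (-3×0.117)² = 0.124;  (−½·δu/u)² = (-0.5×0.0912)² = 0.00208;  (-1·δr/r)² = (-1×0.0117)² = 0.000137;  (½·δb/b)² = (0.5×0.0106)² = 2.83e-05
δQ/Q = √(0.126) = 0.355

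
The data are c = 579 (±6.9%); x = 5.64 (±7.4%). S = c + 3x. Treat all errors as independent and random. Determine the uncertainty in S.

Each term contributes (cᵢ δxᵢ)² to (δS)²:
  (δc)² = 1600;  (3·δx)² = 1.57
δS = √(1600) = 40.0

40.0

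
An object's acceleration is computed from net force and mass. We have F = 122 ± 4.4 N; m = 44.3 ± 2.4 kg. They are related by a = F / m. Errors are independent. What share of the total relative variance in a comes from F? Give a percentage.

(δa/a)² = (1·δF/F)² + (-1·δm/m)²
  F term: (1×0.0361)² = 0.00130
  m term: (-1×0.0542)² = 0.00294
Total = 0.00424. Share from F = 0.00130/0.00424 = 0.307.

30.7%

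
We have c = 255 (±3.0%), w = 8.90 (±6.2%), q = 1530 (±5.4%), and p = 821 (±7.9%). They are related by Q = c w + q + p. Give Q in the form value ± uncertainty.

4620 ± 188

Let h = c·w = 2270. δh/h = √((1·δc/c)² + (1·δw/w)²) = √(0.000900 + 0.00384) = 0.0689, so δh = 156.
Q = h + q + p: δQ = √(δh² + δq² + δp²) = √(24400 + 6830 + 4210) = 188
Q = 4620.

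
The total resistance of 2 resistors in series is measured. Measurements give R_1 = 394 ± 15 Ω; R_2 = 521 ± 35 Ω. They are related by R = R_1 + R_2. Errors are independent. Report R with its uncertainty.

915 ± 38.1 Ω

Absolute uncertainties add in quadrature for a linear combination:
  (δR_1)² = 225;  (δR_2)² = 1220
δR = √(1450) = 38.1 Ω
R = 915 Ω.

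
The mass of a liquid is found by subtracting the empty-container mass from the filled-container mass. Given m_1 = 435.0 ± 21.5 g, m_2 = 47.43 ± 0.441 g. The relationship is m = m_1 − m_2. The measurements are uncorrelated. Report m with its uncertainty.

Absolute uncertainties add in quadrature for a linear combination:
  (δm_1)² = 462;  (δm_2)² = 0.194
δm = √(462) = 21.5 g
m = 387.6 g.

387.6 ± 21.5 g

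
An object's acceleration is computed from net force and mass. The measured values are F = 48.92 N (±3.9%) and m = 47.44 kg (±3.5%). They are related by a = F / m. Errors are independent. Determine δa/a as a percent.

5.24%

Each factor contributes (exponent × relative error)² to (δa/a)²:
  (1·δF/F)² = (1×0.0390)² = 0.00152;  (-1·δm/m)² = (-1×0.0350)² = 0.00123
δa/a = √(0.00275) = 0.0524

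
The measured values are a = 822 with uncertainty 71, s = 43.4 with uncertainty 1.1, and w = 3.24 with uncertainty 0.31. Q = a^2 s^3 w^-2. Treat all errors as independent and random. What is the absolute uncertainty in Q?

1.41e+09

Q is a product of powers, so relative uncertainties combine in quadrature:
  (2·δa/a)² = (2×0.0864)² = 0.0298;  (3·δs/s)² = (3×0.0253)² = 0.00578;  (-2·δw/w)² = (-2×0.0957)² = 0.0366
δQ/Q = √(0.0722) = 0.269
Q = 5.26e+09, so δQ = 0.269 × 5.26e+09 = 1.41e+09.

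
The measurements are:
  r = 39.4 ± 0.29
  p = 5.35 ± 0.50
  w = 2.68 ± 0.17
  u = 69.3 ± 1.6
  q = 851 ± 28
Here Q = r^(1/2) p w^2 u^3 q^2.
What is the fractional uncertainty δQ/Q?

Products/powers → add relative errors in quadrature, weighted by exponent:
  (½·δr/r)² = (0.5×0.00736)² = 1.35e-05;  (1·δp/p)² = (1×0.0935)² = 0.00873;  (2·δw/w)² = (2×0.0634)² = 0.0161;  (3·δu/u)² = (3×0.0231)² = 0.00480;  (2·δq/q)² = (2×0.0329)² = 0.00433
δQ/Q = √(0.0340) = 0.184

0.184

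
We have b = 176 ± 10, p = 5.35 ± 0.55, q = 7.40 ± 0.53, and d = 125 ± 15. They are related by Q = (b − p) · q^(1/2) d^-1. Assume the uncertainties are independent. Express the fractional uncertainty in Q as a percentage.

Let u = b − p = 171. δu = √(δb² + δp²) = √(100 + 0.303) = 10.0, so δu/u = 0.0587.
Q is then a monomial in u, q, d:
δQ/Q = √((δu/u)² + (½·δq/q)² + (-1·δd/d)²) = √(0.00344 + 0.00128 + 0.0144) = 0.138

13.8%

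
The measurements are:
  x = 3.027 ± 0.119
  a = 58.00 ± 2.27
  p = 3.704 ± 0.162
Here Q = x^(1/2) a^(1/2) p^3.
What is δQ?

90.3

Q is a product of powers, so relative uncertainties combine in quadrature:
  (½·δx/x)² = (0.5×0.0393)² = 0.000386;  (½·δa/a)² = (0.5×0.0391)² = 0.000383;  (3·δp/p)² = (3×0.0437)² = 0.0172
δQ/Q = √(0.0180) = 0.134
Q = 673.3, so δQ = 0.134 × 673.3 = 90.3.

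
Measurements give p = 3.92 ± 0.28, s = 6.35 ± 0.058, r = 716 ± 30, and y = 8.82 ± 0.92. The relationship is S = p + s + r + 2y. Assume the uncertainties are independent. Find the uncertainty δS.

30.1

Each term contributes (cᵢ δxᵢ)² to (δS)²:
  (δp)² = 0.0784;  (δs)² = 0.00336;  (δr)² = 900;  (2·δy)² = 3.39
δS = √(903) = 30.1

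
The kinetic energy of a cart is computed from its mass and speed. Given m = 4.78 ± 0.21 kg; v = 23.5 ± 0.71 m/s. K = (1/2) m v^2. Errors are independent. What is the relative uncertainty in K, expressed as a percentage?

7.47%

Each factor contributes (exponent × relative error)² to (δK/K)²:
  (1·δm/m)² = (1×0.0439)² = 0.00193;  (2·δv/v)² = (2×0.0302)² = 0.00365
δK/K = √(0.00558) = 0.0747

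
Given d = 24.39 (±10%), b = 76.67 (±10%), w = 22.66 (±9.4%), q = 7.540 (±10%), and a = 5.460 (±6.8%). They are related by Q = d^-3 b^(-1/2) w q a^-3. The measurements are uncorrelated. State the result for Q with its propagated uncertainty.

(8.262 ± 3.23) × 10^-6

Each factor contributes (exponent × relative error)² to (δQ/Q)²:
  (-3·δd/d)² = (-3×0.100)² = 0.0900;  (−½·δb/b)² = (-0.5×0.100)² = 0.00250;  (1·δw/w)² = (1×0.0940)² = 0.00884;  (1·δq/q)² = (1×0.100)² = 0.0100;  (-3·δa/a)² = (-3×0.0680)² = 0.0416
δQ/Q = √(0.153) = 0.391
Q = 8.262e-06, so δQ = 0.391 × 8.262e-06 = 3.23e-06.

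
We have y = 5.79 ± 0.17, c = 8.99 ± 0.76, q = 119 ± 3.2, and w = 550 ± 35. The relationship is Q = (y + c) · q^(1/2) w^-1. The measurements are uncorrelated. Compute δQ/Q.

0.0837

Let u = y + c = 14.8. δu = √(δy² + δc²) = √(0.0289 + 0.578) = 0.779, so δu/u = 0.0527.
Q is then a monomial in u, q, w:
δQ/Q = √((δu/u)² + (½·δq/q)² + (-1·δw/w)²) = √(0.00278 + 0.000181 + 0.00405) = 0.0837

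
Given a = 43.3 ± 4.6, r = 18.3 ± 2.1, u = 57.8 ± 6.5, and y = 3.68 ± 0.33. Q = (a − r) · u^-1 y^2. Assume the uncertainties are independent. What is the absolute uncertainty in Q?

1.71

Let w = a − r = 25.0. δw = √(δa² + δr²) = √(21.2 + 4.41) = 5.06, so δw/w = 0.202.
Q is then a monomial in w, u, y:
δQ/Q = √((δw/w)² + (-1·δu/u)² + (2·δy/y)²) = √(0.0409 + 0.0126 + 0.0322) = 0.293
Q = 5.86, so δQ = 0.293 × 5.86 = 1.71.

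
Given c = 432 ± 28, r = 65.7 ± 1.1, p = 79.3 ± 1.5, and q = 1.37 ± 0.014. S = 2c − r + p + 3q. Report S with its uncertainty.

Each term contributes (cᵢ δxᵢ)² to (δS)²:
  (2·δc)² = 3140;  (δr)² = 1.21;  (δp)² = 2.25;  (3·δq)² = 0.00176
δS = √(3140) = 56.0
S = 882.

882 ± 56.0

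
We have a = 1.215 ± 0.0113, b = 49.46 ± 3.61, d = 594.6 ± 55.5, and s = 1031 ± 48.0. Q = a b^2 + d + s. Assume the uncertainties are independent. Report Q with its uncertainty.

4598 ± 441

Let p = a·b^2 = 2972. δp/p = √((1·δa/a)² + (2·δb/b)²) = √(8.65e-05 + 0.0213) = 0.146, so δp = 435.
Q = p + d + s: δQ = √(δp² + δd² + δs²) = √(1.89e+05 + 3080 + 2300) = 441
Q = 4598.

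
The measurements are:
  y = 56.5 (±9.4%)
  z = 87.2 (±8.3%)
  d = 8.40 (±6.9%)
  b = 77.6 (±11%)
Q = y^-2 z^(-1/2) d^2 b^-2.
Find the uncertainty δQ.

1.27e-07

Q is a product of powers, so relative uncertainties combine in quadrature:
  (-2·δy/y)² = (-2×0.0940)² = 0.0353;  (−½·δz/z)² = (-0.5×0.0830)² = 0.00172;  (2·δd/d)² = (2×0.0690)² = 0.0190;  (-2·δb/b)² = (-2×0.110)² = 0.0484
δQ/Q = √(0.105) = 0.323
Q = 3.93e-07, so δQ = 0.323 × 3.93e-07 = 1.27e-07.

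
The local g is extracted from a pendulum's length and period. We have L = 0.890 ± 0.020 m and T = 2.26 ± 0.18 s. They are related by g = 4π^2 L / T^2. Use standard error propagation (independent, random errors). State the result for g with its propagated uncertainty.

6.88 ± 1.11 m/s^2

g is a product of powers, so relative uncertainties combine in quadrature:
  (1·δL/L)² = (1×0.0225)² = 0.000505;  (-2·δT/T)² = (-2×0.0796)² = 0.0254
δg/g = √(0.0259) = 0.161
g = 6.88 m/s^2, so δg = 0.161 × 6.88 = 1.11 m/s^2.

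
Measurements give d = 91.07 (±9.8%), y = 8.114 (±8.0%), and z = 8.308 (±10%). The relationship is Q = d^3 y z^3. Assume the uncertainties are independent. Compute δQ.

1.5e+09

Relative error in a monomial: (δQ/Q)² = Σ (nᵢ · δxᵢ/xᵢ)².
  (3·δd/d)² = (3×0.0980)² = 0.0864;  (1·δy/y)² = (1×0.0800)² = 0.00640;  (3·δz/z)² = (3×0.100)² = 0.0900
δQ/Q = √(0.183) = 0.428
Q = 3.514e+09, so δQ = 0.428 × 3.514e+09 = 1.5e+09.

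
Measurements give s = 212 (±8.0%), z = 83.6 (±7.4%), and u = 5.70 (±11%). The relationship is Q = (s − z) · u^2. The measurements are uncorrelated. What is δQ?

1090

Let w = s − z = 128. δw = √(δs² + δz²) = √(288 + 38.3) = 18.1, so δw/w = 0.141.
Q is then a monomial in w, u:
δQ/Q = √((δw/w)² + (2·δu/u)²) = √(0.0198 + 0.0484) = 0.261
Q = 4170, so δQ = 0.261 × 4170 = 1090.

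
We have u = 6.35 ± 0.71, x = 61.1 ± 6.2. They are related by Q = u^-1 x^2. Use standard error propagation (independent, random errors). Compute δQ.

Q is a product of powers, so relative uncertainties combine in quadrature:
  (-1·δu/u)² = (-1×0.112)² = 0.0125;  (2·δx/x)² = (2×0.101)² = 0.0412
δQ/Q = √(0.0537) = 0.232
Q = 588, so δQ = 0.232 × 588 = 136.

136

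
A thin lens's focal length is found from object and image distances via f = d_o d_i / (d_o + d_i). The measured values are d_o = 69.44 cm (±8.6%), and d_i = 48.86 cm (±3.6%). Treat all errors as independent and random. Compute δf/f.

∂f/∂d_o = (d_i/(d_o+d_i))² = 0.171;  ∂f/∂d_i = (d_o/(d_o+d_i))² = 0.345
δf = √((∂f/∂d_o · δd_o)² + (∂f/∂d_i · δd_i)²) = √(1.04 + 0.367) = 1.19 cm
f = 28.68 cm, so δf/f = 1.19/28.68 = 0.0413.

0.0413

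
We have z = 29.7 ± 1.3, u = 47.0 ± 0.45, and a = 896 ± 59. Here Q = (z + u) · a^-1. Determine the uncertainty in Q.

0.00584

Let w = z + u = 76.7. δw = √(δz² + δu²) = √(1.69 + 0.203) = 1.38, so δw/w = 0.0179.
Q is then a monomial in w, a:
δQ/Q = √((δw/w)² + (-1·δa/a)²) = √(0.000322 + 0.00434) = 0.0682
Q = 0.0856, so δQ = 0.0682 × 0.0856 = 0.00584.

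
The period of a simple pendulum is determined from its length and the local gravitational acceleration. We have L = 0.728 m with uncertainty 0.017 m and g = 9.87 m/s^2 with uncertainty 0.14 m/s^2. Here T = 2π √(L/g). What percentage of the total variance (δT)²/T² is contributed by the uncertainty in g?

27.0%

(δT/T)² = (½·δL/L)² + (−½·δg/g)²
  L term: (0.5×0.0234)² = 0.000136
  g term: (-0.5×0.0142)² = 5.03e-05
Total = 0.000187. Share from g = 5.03e-05/0.000187 = 0.270.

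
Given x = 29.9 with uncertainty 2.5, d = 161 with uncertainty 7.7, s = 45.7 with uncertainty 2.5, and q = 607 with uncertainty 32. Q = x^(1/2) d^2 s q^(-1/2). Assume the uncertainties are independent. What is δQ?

31800

Relative error in a monomial: (δQ/Q)² = Σ (nᵢ · δxᵢ/xᵢ)².
  (½·δx/x)² = (0.5×0.0836)² = 0.00175;  (2·δd/d)² = (2×0.0478)² = 0.00915;  (1·δs/s)² = (1×0.0547)² = 0.00299;  (−½·δq/q)² = (-0.5×0.0527)² = 0.000695
δQ/Q = √(0.0146) = 0.121
Q = 2.63e+05, so δQ = 0.121 × 2.63e+05 = 31800.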